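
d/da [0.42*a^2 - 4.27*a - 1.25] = 0.84*a - 4.27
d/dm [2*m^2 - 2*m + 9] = 4*m - 2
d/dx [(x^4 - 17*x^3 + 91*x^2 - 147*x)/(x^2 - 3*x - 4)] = 2*(x^5 - 13*x^4 + 43*x^3 + 39*x^2 - 364*x + 294)/(x^4 - 6*x^3 + x^2 + 24*x + 16)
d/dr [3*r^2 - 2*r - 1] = 6*r - 2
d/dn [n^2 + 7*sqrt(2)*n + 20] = 2*n + 7*sqrt(2)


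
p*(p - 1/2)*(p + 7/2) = p^3 + 3*p^2 - 7*p/4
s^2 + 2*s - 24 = (s - 4)*(s + 6)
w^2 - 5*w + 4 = (w - 4)*(w - 1)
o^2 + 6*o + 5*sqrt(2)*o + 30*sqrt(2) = (o + 6)*(o + 5*sqrt(2))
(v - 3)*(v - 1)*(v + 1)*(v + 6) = v^4 + 3*v^3 - 19*v^2 - 3*v + 18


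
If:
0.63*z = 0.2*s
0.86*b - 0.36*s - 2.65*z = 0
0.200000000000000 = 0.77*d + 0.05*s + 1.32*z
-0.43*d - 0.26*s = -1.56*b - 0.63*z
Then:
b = 0.07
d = 0.23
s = 0.05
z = 0.01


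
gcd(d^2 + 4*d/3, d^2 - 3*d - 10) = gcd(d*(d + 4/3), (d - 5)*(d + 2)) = 1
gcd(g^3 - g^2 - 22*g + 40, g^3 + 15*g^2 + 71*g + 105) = g + 5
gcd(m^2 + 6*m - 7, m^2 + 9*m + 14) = m + 7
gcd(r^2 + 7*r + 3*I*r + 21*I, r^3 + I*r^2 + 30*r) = 1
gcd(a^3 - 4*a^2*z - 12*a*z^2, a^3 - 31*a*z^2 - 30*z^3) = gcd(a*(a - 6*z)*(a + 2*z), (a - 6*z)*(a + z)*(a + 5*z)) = -a + 6*z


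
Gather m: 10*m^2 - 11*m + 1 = 10*m^2 - 11*m + 1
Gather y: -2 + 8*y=8*y - 2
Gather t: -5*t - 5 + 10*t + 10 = 5*t + 5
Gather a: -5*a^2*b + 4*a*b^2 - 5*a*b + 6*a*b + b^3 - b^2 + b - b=-5*a^2*b + a*(4*b^2 + b) + b^3 - b^2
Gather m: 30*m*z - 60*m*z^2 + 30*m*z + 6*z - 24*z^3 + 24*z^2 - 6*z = m*(-60*z^2 + 60*z) - 24*z^3 + 24*z^2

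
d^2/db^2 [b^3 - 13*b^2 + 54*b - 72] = 6*b - 26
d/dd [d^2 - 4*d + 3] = 2*d - 4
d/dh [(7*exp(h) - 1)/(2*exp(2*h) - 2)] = (-7*exp(2*h) + 2*exp(h) - 7)*exp(h)/(2*(exp(4*h) - 2*exp(2*h) + 1))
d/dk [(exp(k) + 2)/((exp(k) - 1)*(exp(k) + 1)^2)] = (-2*exp(2*k) - 5*exp(k) + 1)*exp(k)/(exp(5*k) + exp(4*k) - 2*exp(3*k) - 2*exp(2*k) + exp(k) + 1)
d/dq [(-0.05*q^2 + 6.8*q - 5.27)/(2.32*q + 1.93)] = (-0.116*q^2 - 0.193*q + 25.3504)/(5.3824*q^2 + 8.9552*q + 3.7249)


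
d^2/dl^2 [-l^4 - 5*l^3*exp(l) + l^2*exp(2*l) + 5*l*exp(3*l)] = -5*l^3*exp(l) + 4*l^2*exp(2*l) - 30*l^2*exp(l) - 12*l^2 + 45*l*exp(3*l) + 8*l*exp(2*l) - 30*l*exp(l) + 30*exp(3*l) + 2*exp(2*l)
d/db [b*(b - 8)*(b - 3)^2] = 4*b^3 - 42*b^2 + 114*b - 72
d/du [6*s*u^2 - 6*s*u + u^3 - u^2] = 12*s*u - 6*s + 3*u^2 - 2*u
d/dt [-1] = 0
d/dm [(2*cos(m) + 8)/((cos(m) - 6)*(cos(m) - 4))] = 2*(cos(m)^2 + 8*cos(m) - 64)*sin(m)/((cos(m) - 6)^2*(cos(m) - 4)^2)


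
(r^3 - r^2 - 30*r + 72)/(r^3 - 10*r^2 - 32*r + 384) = (r^2 - 7*r + 12)/(r^2 - 16*r + 64)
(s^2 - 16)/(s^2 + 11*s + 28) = (s - 4)/(s + 7)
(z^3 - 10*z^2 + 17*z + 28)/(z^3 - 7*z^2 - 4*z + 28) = (z^2 - 3*z - 4)/(z^2 - 4)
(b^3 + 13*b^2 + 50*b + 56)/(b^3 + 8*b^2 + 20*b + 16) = (b + 7)/(b + 2)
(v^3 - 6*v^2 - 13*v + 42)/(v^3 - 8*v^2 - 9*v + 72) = (v^2 - 9*v + 14)/(v^2 - 11*v + 24)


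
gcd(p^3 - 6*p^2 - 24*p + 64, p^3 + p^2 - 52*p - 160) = p^2 - 4*p - 32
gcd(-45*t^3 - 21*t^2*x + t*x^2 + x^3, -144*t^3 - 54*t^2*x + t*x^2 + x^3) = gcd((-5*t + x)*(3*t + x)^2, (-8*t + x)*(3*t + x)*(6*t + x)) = 3*t + x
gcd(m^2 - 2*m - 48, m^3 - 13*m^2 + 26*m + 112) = m - 8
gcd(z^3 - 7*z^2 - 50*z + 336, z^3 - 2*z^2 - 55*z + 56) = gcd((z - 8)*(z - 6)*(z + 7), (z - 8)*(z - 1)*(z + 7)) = z^2 - z - 56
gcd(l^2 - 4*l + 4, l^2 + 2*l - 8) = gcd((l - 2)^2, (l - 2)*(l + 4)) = l - 2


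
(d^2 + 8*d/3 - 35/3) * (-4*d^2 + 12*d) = -4*d^4 + 4*d^3/3 + 236*d^2/3 - 140*d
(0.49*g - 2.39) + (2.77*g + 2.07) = 3.26*g - 0.32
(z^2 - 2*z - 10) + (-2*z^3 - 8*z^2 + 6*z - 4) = -2*z^3 - 7*z^2 + 4*z - 14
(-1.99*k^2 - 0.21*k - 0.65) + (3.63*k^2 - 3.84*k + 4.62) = 1.64*k^2 - 4.05*k + 3.97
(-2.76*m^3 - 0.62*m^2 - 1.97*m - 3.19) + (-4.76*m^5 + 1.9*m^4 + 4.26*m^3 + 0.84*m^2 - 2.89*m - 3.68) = -4.76*m^5 + 1.9*m^4 + 1.5*m^3 + 0.22*m^2 - 4.86*m - 6.87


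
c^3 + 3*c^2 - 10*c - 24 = (c - 3)*(c + 2)*(c + 4)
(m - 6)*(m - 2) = m^2 - 8*m + 12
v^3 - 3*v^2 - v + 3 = (v - 3)*(v - 1)*(v + 1)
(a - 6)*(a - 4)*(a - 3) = a^3 - 13*a^2 + 54*a - 72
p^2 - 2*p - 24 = (p - 6)*(p + 4)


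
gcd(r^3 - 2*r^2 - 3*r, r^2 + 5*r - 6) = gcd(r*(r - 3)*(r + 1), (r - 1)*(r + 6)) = 1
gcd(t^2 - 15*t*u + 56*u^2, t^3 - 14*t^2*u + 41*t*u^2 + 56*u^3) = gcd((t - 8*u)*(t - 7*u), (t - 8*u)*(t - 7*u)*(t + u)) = t^2 - 15*t*u + 56*u^2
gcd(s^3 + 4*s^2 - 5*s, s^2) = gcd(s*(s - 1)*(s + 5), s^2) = s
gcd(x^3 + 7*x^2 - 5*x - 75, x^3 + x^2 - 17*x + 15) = x^2 + 2*x - 15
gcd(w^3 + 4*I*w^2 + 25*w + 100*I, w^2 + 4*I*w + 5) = w + 5*I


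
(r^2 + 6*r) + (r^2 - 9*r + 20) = 2*r^2 - 3*r + 20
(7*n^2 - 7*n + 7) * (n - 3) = 7*n^3 - 28*n^2 + 28*n - 21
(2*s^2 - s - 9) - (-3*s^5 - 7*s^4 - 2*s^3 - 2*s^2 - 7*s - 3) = 3*s^5 + 7*s^4 + 2*s^3 + 4*s^2 + 6*s - 6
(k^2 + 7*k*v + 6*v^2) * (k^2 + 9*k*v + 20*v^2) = k^4 + 16*k^3*v + 89*k^2*v^2 + 194*k*v^3 + 120*v^4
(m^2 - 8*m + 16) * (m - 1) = m^3 - 9*m^2 + 24*m - 16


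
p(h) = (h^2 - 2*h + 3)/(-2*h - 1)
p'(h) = (2*h - 2)/(-2*h - 1) + 2*(h^2 - 2*h + 3)/(-2*h - 1)^2 = 2*(-h^2 - h + 4)/(4*h^2 + 4*h + 1)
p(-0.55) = 44.02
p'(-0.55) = 849.50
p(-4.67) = 4.09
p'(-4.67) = -0.38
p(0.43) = -1.25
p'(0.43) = 1.96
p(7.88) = -2.94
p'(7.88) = -0.47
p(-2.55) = 3.56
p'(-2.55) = 0.01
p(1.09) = -0.63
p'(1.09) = 0.34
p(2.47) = -0.70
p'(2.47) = -0.26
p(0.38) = -1.35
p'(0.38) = 2.24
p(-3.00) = 3.60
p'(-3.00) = -0.16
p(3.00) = -0.86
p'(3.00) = -0.33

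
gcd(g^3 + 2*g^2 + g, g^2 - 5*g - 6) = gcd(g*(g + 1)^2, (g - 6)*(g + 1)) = g + 1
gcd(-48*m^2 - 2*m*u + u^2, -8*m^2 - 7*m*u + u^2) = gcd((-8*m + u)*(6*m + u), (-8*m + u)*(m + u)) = -8*m + u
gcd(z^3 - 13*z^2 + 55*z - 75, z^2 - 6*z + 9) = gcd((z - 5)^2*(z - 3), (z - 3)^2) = z - 3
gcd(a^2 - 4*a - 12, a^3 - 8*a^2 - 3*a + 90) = a - 6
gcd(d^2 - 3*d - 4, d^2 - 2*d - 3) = d + 1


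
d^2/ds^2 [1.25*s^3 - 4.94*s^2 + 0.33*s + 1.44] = 7.5*s - 9.88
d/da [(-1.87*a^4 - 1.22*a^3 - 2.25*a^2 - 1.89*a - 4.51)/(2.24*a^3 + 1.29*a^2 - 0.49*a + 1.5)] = (-4.1888*a^6 - 4.8246*a^5 + 6.2151*a^4 - 1.5572*a^3 + 28.3578*a^2 + 4.8858*a - 5.0449)/(5.0176*a^6 + 5.7792*a^5 - 0.5311*a^4 + 5.4558*a^3 + 4.1101*a^2 - 1.47*a + 2.25)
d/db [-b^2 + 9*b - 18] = 9 - 2*b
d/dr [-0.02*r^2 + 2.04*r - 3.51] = 2.04 - 0.04*r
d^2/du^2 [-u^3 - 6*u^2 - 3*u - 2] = -6*u - 12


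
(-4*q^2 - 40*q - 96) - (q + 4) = -4*q^2 - 41*q - 100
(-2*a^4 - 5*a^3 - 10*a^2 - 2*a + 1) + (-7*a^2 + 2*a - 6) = -2*a^4 - 5*a^3 - 17*a^2 - 5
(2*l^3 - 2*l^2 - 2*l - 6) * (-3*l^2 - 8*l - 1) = -6*l^5 - 10*l^4 + 20*l^3 + 36*l^2 + 50*l + 6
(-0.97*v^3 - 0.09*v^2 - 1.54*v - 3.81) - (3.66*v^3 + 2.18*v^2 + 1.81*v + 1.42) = -4.63*v^3 - 2.27*v^2 - 3.35*v - 5.23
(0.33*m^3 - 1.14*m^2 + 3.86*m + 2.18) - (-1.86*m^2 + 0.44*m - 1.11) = 0.33*m^3 + 0.72*m^2 + 3.42*m + 3.29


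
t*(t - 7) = t^2 - 7*t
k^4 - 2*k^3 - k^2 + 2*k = k*(k - 2)*(k - 1)*(k + 1)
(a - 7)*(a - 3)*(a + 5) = a^3 - 5*a^2 - 29*a + 105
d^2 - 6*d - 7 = (d - 7)*(d + 1)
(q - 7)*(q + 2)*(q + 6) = q^3 + q^2 - 44*q - 84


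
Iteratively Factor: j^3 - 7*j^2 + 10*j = (j - 5)*(j^2 - 2*j) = (j - 5)*(j - 2)*(j)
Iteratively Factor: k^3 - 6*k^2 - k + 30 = (k - 5)*(k^2 - k - 6) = (k - 5)*(k - 3)*(k + 2)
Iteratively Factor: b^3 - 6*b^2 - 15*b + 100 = (b - 5)*(b^2 - b - 20) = (b - 5)*(b + 4)*(b - 5)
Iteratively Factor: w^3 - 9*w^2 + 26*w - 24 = (w - 2)*(w^2 - 7*w + 12) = (w - 4)*(w - 2)*(w - 3)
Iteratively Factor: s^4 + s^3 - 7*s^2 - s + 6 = (s - 1)*(s^3 + 2*s^2 - 5*s - 6) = (s - 2)*(s - 1)*(s^2 + 4*s + 3) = (s - 2)*(s - 1)*(s + 3)*(s + 1)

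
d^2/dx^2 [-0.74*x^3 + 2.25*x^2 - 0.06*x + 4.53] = 4.5 - 4.44*x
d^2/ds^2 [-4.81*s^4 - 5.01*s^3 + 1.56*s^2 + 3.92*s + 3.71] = -57.72*s^2 - 30.06*s + 3.12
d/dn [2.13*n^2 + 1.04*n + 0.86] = 4.26*n + 1.04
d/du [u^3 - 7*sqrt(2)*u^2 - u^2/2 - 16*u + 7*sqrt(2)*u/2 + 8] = 3*u^2 - 14*sqrt(2)*u - u - 16 + 7*sqrt(2)/2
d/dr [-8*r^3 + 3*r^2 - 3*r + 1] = -24*r^2 + 6*r - 3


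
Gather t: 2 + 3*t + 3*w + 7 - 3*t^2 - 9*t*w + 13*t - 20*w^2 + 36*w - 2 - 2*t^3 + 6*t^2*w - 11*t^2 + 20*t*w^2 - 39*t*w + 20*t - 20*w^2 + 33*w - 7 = -2*t^3 + t^2*(6*w - 14) + t*(20*w^2 - 48*w + 36) - 40*w^2 + 72*w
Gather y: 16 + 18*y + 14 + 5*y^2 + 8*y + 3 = 5*y^2 + 26*y + 33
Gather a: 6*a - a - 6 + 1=5*a - 5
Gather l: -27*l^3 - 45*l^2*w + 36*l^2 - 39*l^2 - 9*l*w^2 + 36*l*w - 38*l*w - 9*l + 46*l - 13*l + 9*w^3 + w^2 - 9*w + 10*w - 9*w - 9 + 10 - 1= -27*l^3 + l^2*(-45*w - 3) + l*(-9*w^2 - 2*w + 24) + 9*w^3 + w^2 - 8*w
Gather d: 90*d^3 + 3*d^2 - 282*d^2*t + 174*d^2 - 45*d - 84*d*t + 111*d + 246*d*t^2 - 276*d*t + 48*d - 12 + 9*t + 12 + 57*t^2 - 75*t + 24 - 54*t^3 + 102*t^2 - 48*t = 90*d^3 + d^2*(177 - 282*t) + d*(246*t^2 - 360*t + 114) - 54*t^3 + 159*t^2 - 114*t + 24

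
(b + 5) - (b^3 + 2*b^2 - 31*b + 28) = -b^3 - 2*b^2 + 32*b - 23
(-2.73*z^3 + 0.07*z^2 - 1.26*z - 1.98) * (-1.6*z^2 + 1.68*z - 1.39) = 4.368*z^5 - 4.6984*z^4 + 5.9283*z^3 + 0.9539*z^2 - 1.575*z + 2.7522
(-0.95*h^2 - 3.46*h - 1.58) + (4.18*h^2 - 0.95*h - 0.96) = 3.23*h^2 - 4.41*h - 2.54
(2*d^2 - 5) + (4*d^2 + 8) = 6*d^2 + 3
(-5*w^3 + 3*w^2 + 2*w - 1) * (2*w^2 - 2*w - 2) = -10*w^5 + 16*w^4 + 8*w^3 - 12*w^2 - 2*w + 2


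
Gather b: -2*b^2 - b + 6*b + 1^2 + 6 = -2*b^2 + 5*b + 7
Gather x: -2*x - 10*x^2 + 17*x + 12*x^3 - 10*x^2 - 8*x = 12*x^3 - 20*x^2 + 7*x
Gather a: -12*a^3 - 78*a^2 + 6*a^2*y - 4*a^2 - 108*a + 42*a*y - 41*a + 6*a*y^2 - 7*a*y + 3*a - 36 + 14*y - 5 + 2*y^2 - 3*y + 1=-12*a^3 + a^2*(6*y - 82) + a*(6*y^2 + 35*y - 146) + 2*y^2 + 11*y - 40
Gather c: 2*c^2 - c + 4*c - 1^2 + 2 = 2*c^2 + 3*c + 1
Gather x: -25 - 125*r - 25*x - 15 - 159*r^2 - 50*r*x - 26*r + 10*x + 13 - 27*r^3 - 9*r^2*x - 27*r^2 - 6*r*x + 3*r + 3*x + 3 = -27*r^3 - 186*r^2 - 148*r + x*(-9*r^2 - 56*r - 12) - 24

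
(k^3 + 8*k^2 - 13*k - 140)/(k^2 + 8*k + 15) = (k^2 + 3*k - 28)/(k + 3)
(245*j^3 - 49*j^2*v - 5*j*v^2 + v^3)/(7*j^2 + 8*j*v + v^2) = (35*j^2 - 12*j*v + v^2)/(j + v)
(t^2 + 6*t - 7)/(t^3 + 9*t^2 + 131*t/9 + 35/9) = 9*(t - 1)/(9*t^2 + 18*t + 5)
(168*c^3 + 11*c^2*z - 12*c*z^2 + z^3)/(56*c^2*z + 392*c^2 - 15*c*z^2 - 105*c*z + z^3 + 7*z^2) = (3*c + z)/(z + 7)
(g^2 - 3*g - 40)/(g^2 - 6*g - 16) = (g + 5)/(g + 2)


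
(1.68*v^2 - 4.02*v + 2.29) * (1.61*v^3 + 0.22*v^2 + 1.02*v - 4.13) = 2.7048*v^5 - 6.1026*v^4 + 4.5161*v^3 - 10.535*v^2 + 18.9384*v - 9.4577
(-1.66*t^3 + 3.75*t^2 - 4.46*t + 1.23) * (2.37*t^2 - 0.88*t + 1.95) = -3.9342*t^5 + 10.3483*t^4 - 17.1072*t^3 + 14.1524*t^2 - 9.7794*t + 2.3985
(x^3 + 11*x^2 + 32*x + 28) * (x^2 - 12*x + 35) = x^5 - x^4 - 65*x^3 + 29*x^2 + 784*x + 980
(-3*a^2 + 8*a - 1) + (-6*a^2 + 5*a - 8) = -9*a^2 + 13*a - 9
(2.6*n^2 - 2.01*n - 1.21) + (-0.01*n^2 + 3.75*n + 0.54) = 2.59*n^2 + 1.74*n - 0.67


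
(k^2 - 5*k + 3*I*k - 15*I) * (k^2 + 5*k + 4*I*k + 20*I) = k^4 + 7*I*k^3 - 37*k^2 - 175*I*k + 300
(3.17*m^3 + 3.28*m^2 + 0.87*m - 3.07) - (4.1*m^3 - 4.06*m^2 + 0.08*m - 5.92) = -0.93*m^3 + 7.34*m^2 + 0.79*m + 2.85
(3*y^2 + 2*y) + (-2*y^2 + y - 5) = y^2 + 3*y - 5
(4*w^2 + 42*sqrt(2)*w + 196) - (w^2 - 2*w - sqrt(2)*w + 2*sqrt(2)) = 3*w^2 + 2*w + 43*sqrt(2)*w - 2*sqrt(2) + 196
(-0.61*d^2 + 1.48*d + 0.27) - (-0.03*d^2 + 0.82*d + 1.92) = -0.58*d^2 + 0.66*d - 1.65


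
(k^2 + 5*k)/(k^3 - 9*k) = (k + 5)/(k^2 - 9)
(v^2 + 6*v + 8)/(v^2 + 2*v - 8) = (v + 2)/(v - 2)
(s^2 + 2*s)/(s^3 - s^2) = (s + 2)/(s*(s - 1))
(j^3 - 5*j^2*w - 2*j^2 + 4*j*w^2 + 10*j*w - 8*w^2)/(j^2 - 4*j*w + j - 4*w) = (j^2 - j*w - 2*j + 2*w)/(j + 1)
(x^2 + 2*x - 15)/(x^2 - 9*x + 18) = (x + 5)/(x - 6)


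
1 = 1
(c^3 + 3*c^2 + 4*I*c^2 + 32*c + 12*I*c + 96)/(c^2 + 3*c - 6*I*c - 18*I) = (c^2 + 4*I*c + 32)/(c - 6*I)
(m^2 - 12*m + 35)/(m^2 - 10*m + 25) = (m - 7)/(m - 5)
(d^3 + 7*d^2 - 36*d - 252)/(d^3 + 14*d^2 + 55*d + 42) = (d - 6)/(d + 1)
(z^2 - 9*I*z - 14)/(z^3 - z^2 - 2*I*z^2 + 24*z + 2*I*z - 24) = (z^2 - 9*I*z - 14)/(z^3 - z^2*(1 + 2*I) + 2*z*(12 + I) - 24)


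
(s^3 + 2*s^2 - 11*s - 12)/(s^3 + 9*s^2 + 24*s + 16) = (s - 3)/(s + 4)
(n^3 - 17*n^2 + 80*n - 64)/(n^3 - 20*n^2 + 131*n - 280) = (n^2 - 9*n + 8)/(n^2 - 12*n + 35)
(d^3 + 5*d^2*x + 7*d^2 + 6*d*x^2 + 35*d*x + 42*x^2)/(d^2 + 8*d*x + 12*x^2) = (d^2 + 3*d*x + 7*d + 21*x)/(d + 6*x)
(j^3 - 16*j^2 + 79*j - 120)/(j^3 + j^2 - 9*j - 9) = (j^2 - 13*j + 40)/(j^2 + 4*j + 3)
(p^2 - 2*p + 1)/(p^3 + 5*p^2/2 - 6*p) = 2*(p^2 - 2*p + 1)/(p*(2*p^2 + 5*p - 12))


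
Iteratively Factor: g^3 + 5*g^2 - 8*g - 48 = (g - 3)*(g^2 + 8*g + 16) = (g - 3)*(g + 4)*(g + 4)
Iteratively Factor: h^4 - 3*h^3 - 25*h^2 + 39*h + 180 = (h + 3)*(h^3 - 6*h^2 - 7*h + 60) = (h - 5)*(h + 3)*(h^2 - h - 12) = (h - 5)*(h + 3)^2*(h - 4)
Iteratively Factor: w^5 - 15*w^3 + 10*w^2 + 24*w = (w)*(w^4 - 15*w^2 + 10*w + 24) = w*(w + 1)*(w^3 - w^2 - 14*w + 24) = w*(w - 2)*(w + 1)*(w^2 + w - 12) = w*(w - 3)*(w - 2)*(w + 1)*(w + 4)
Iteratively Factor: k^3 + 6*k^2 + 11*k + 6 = (k + 3)*(k^2 + 3*k + 2) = (k + 2)*(k + 3)*(k + 1)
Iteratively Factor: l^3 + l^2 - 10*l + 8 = (l - 1)*(l^2 + 2*l - 8) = (l - 2)*(l - 1)*(l + 4)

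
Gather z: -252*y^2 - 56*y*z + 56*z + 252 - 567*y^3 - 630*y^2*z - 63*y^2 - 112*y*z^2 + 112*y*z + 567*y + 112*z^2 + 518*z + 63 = -567*y^3 - 315*y^2 + 567*y + z^2*(112 - 112*y) + z*(-630*y^2 + 56*y + 574) + 315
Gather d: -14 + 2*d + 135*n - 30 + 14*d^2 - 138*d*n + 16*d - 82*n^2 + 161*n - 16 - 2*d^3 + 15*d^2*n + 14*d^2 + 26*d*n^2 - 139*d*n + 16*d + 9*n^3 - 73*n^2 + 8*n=-2*d^3 + d^2*(15*n + 28) + d*(26*n^2 - 277*n + 34) + 9*n^3 - 155*n^2 + 304*n - 60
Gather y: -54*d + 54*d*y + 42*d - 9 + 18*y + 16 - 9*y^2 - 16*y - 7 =-12*d - 9*y^2 + y*(54*d + 2)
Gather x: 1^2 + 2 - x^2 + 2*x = -x^2 + 2*x + 3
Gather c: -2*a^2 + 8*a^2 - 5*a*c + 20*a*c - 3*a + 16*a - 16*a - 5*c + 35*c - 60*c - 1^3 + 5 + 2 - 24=6*a^2 - 3*a + c*(15*a - 30) - 18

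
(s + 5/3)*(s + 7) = s^2 + 26*s/3 + 35/3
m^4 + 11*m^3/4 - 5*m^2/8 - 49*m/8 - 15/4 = (m - 3/2)*(m + 1)*(m + 5/4)*(m + 2)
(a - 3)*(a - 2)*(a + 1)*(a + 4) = a^4 - 15*a^2 + 10*a + 24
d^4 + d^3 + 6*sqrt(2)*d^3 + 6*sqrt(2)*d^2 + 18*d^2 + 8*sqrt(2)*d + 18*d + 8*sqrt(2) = (d + 1)*(d + sqrt(2))^2*(d + 4*sqrt(2))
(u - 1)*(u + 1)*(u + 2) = u^3 + 2*u^2 - u - 2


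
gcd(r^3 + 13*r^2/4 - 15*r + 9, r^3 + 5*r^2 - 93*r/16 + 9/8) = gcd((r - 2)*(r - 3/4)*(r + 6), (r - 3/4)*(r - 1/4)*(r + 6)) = r^2 + 21*r/4 - 9/2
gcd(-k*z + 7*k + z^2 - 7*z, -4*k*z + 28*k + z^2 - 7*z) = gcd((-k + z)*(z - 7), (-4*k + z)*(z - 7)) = z - 7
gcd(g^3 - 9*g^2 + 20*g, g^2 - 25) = g - 5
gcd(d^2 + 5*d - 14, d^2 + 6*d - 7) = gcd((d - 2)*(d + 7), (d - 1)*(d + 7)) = d + 7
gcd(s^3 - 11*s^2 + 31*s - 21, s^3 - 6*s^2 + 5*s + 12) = s - 3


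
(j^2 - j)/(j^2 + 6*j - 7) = j/(j + 7)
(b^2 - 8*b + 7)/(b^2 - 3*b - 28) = (b - 1)/(b + 4)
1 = 1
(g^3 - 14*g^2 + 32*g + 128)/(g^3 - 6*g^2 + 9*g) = (g^3 - 14*g^2 + 32*g + 128)/(g*(g^2 - 6*g + 9))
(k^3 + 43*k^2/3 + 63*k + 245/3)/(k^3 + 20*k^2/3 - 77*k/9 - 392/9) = 3*(k + 5)/(3*k - 8)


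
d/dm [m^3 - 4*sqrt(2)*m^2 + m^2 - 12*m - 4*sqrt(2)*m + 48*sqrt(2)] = 3*m^2 - 8*sqrt(2)*m + 2*m - 12 - 4*sqrt(2)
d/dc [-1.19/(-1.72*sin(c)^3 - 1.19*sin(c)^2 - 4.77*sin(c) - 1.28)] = (-2.8322*sin(c) + 3.0702*cos(2*c) - 8.7465)*cos(c)/(1.72*sin(c)^3 + 1.19*sin(c)^2 + 4.77*sin(c) + 1.28)^2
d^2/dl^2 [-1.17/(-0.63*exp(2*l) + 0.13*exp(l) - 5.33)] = ((0.1521 - 2.9484*exp(l))*(0.63*exp(2*l) - 0.13*exp(l) + 5.33) + 1.17*(1.26*exp(l) - 0.13)*(2.52*exp(l) - 0.26)*exp(l))*exp(l)/(0.63*exp(2*l) - 0.13*exp(l) + 5.33)^3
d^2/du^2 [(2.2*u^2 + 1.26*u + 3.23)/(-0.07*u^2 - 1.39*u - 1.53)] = (0.415772*u^3 + 1.318758*u^2 - 1.07599800000001*u - 16.730176)/(0.000343*u^6 + 0.020433*u^5 + 0.428232*u^4 + 3.578833*u^3 + 9.359928*u^2 + 9.761553*u + 3.581577)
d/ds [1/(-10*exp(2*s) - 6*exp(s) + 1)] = (20*exp(s) + 6)*exp(s)/(10*exp(2*s) + 6*exp(s) - 1)^2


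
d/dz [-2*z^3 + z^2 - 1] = 2*z*(1 - 3*z)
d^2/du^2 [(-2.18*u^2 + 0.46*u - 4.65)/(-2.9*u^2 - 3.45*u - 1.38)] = (-51.359*u^3 + 182.29284*u^2 + 290.18502*u + 86.157954)/(24.389*u^6 + 87.0435*u^5 + 138.36915*u^4 + 123.905025*u^3 + 65.84463*u^2 + 19.71054*u + 2.628072)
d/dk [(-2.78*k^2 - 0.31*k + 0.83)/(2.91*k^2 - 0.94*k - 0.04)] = (3.5153*k^2 - 4.6082*k + 0.7926)/(8.4681*k^4 - 5.4708*k^3 + 0.6508*k^2 + 0.0752*k + 0.0016)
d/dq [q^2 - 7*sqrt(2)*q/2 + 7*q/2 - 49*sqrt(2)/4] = 2*q - 7*sqrt(2)/2 + 7/2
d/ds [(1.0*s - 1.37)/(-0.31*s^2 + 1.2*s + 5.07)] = (0.31*s^2 - 0.8494*s + 6.714)/(0.0961*s^4 - 0.744*s^3 - 1.7034*s^2 + 12.168*s + 25.7049)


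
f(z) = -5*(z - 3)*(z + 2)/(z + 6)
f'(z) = 5*(z - 3)*(z + 2)/(z + 6)^2 - 5*(z - 3)/(z + 6) - 5*(z + 2)/(z + 6)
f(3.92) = -2.75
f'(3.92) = -3.17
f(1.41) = 3.66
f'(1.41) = -1.72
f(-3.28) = -14.78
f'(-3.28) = 19.33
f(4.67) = -5.22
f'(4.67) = -3.42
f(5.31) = -7.47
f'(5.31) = -3.59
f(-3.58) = -21.48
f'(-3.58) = 25.74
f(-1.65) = 1.87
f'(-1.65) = 4.51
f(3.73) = -2.15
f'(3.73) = -3.10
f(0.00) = 5.00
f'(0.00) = 0.00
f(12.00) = -35.00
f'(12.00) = -4.44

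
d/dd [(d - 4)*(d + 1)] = 2*d - 3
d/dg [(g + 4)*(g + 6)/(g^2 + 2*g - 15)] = 2*(-4*g^2 - 39*g - 99)/(g^4 + 4*g^3 - 26*g^2 - 60*g + 225)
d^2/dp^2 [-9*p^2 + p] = -18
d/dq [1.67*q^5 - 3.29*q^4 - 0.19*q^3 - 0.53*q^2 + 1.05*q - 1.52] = 8.35*q^4 - 13.16*q^3 - 0.57*q^2 - 1.06*q + 1.05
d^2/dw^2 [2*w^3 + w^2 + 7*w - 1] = 12*w + 2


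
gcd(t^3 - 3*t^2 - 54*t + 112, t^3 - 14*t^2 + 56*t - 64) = t^2 - 10*t + 16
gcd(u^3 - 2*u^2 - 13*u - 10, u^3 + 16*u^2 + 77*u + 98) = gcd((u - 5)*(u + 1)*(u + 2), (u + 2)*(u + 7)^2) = u + 2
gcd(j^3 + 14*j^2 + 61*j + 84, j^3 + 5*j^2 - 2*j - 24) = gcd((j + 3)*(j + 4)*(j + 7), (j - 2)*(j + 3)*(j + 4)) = j^2 + 7*j + 12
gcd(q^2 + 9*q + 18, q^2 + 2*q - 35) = 1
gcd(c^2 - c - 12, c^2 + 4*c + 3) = c + 3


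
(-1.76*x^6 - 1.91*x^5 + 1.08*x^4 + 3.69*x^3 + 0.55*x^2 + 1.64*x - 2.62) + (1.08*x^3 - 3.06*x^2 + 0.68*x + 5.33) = -1.76*x^6 - 1.91*x^5 + 1.08*x^4 + 4.77*x^3 - 2.51*x^2 + 2.32*x + 2.71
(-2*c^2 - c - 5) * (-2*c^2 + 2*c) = 4*c^4 - 2*c^3 + 8*c^2 - 10*c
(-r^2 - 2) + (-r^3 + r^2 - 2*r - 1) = -r^3 - 2*r - 3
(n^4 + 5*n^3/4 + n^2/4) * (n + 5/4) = n^5 + 5*n^4/2 + 29*n^3/16 + 5*n^2/16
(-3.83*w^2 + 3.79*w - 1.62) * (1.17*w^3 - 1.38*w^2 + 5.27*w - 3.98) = -4.4811*w^5 + 9.7197*w^4 - 27.3097*w^3 + 37.4523*w^2 - 23.6216*w + 6.4476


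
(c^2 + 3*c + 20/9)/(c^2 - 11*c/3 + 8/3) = (9*c^2 + 27*c + 20)/(3*(3*c^2 - 11*c + 8))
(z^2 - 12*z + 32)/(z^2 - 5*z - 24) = (z - 4)/(z + 3)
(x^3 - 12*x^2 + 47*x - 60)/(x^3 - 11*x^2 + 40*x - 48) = (x - 5)/(x - 4)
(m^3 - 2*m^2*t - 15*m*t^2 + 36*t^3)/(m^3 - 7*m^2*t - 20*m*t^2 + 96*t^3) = (-m + 3*t)/(-m + 8*t)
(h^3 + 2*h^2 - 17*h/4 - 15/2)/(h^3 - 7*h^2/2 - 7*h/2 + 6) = (h^2 + h/2 - 5)/(h^2 - 5*h + 4)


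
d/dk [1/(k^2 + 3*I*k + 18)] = (-2*k - 3*I)/(k^2 + 3*I*k + 18)^2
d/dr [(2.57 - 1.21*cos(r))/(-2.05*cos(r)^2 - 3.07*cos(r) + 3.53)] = (2.4805*cos(r)^2 - 10.537*cos(r) - 3.6186)*sin(r)/(4.2025*cos(r)^4 + 12.587*cos(r)^3 - 5.0481*cos(r)^2 - 21.6742*cos(r) + 12.4609)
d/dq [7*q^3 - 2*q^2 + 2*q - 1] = 21*q^2 - 4*q + 2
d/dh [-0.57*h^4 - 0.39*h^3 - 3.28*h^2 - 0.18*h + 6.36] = -2.28*h^3 - 1.17*h^2 - 6.56*h - 0.18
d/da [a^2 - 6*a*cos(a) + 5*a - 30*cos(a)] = 6*a*sin(a) + 2*a + 30*sin(a) - 6*cos(a) + 5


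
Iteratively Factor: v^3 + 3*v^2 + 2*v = (v + 2)*(v^2 + v) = v*(v + 2)*(v + 1)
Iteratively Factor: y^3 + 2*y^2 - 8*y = (y)*(y^2 + 2*y - 8) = y*(y - 2)*(y + 4)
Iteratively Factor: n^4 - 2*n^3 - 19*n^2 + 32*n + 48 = (n - 3)*(n^3 + n^2 - 16*n - 16) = (n - 3)*(n + 1)*(n^2 - 16) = (n - 4)*(n - 3)*(n + 1)*(n + 4)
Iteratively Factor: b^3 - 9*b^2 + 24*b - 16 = (b - 1)*(b^2 - 8*b + 16) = (b - 4)*(b - 1)*(b - 4)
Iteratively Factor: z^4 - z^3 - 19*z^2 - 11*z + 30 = (z + 2)*(z^3 - 3*z^2 - 13*z + 15) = (z - 5)*(z + 2)*(z^2 + 2*z - 3) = (z - 5)*(z - 1)*(z + 2)*(z + 3)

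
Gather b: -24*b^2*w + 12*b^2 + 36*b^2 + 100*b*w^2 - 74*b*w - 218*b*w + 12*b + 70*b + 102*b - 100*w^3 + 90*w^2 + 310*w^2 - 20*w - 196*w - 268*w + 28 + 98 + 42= b^2*(48 - 24*w) + b*(100*w^2 - 292*w + 184) - 100*w^3 + 400*w^2 - 484*w + 168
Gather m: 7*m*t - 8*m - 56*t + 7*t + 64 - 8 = m*(7*t - 8) - 49*t + 56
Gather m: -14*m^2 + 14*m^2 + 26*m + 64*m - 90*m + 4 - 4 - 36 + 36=0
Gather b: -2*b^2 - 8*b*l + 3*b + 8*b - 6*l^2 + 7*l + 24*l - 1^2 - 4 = -2*b^2 + b*(11 - 8*l) - 6*l^2 + 31*l - 5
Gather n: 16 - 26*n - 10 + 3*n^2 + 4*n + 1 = 3*n^2 - 22*n + 7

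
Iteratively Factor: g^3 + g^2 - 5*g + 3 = (g - 1)*(g^2 + 2*g - 3) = (g - 1)^2*(g + 3)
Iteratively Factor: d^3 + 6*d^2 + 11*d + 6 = (d + 1)*(d^2 + 5*d + 6) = (d + 1)*(d + 3)*(d + 2)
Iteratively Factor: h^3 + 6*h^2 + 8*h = (h + 4)*(h^2 + 2*h) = h*(h + 4)*(h + 2)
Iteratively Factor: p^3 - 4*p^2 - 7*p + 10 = (p - 5)*(p^2 + p - 2) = (p - 5)*(p - 1)*(p + 2)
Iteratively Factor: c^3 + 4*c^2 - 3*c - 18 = (c - 2)*(c^2 + 6*c + 9) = (c - 2)*(c + 3)*(c + 3)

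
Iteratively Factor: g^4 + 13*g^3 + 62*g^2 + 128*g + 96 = (g + 4)*(g^3 + 9*g^2 + 26*g + 24) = (g + 2)*(g + 4)*(g^2 + 7*g + 12) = (g + 2)*(g + 3)*(g + 4)*(g + 4)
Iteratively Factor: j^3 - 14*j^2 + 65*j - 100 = (j - 5)*(j^2 - 9*j + 20) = (j - 5)*(j - 4)*(j - 5)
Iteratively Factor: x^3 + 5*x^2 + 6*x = (x + 3)*(x^2 + 2*x) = x*(x + 3)*(x + 2)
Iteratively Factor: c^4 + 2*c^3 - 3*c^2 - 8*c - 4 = (c + 1)*(c^3 + c^2 - 4*c - 4) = (c + 1)*(c + 2)*(c^2 - c - 2) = (c + 1)^2*(c + 2)*(c - 2)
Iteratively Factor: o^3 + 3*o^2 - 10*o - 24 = (o - 3)*(o^2 + 6*o + 8) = (o - 3)*(o + 2)*(o + 4)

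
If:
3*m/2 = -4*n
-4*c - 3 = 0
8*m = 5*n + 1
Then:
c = -3/4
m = 8/79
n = -3/79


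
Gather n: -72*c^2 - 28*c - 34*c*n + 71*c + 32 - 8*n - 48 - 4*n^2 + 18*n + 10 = -72*c^2 + 43*c - 4*n^2 + n*(10 - 34*c) - 6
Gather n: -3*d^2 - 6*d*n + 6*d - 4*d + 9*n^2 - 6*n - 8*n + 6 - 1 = -3*d^2 + 2*d + 9*n^2 + n*(-6*d - 14) + 5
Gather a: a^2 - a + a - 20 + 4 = a^2 - 16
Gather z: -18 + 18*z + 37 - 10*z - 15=8*z + 4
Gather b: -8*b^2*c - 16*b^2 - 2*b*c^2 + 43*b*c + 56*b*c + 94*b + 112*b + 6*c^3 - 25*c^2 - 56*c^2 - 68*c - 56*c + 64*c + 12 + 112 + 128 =b^2*(-8*c - 16) + b*(-2*c^2 + 99*c + 206) + 6*c^3 - 81*c^2 - 60*c + 252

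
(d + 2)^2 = d^2 + 4*d + 4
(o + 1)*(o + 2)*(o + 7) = o^3 + 10*o^2 + 23*o + 14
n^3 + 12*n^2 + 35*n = n*(n + 5)*(n + 7)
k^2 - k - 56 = (k - 8)*(k + 7)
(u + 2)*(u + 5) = u^2 + 7*u + 10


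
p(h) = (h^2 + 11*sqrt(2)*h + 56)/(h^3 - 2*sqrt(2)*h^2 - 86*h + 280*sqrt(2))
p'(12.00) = -0.17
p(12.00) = 0.56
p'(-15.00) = 0.00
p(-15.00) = -0.02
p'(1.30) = 0.15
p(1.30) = 0.28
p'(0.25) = 0.08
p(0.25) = 0.16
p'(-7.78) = 0.00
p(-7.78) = -0.01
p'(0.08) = 0.07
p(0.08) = 0.15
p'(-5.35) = 0.01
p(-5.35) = 0.00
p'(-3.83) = 0.01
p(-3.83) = 0.02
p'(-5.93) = 0.01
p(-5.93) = 0.00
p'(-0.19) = 0.06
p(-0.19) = 0.13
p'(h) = (2*h + 11*sqrt(2))/(h^3 - 2*sqrt(2)*h^2 - 86*h + 280*sqrt(2)) + (-3*h^2 + 4*sqrt(2)*h + 86)*(h^2 + 11*sqrt(2)*h + 56)/(h^3 - 2*sqrt(2)*h^2 - 86*h + 280*sqrt(2))^2 = (-h^4 - 22*sqrt(2)*h^3 - 210*h^2 + 784*sqrt(2)*h + 10976)/(h^6 - 4*sqrt(2)*h^5 - 164*h^4 + 904*sqrt(2)*h^3 + 5156*h^2 - 48160*sqrt(2)*h + 156800)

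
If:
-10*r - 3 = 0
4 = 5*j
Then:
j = 4/5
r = -3/10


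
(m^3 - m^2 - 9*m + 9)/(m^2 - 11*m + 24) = (m^2 + 2*m - 3)/(m - 8)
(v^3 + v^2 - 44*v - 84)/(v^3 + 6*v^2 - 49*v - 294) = (v + 2)/(v + 7)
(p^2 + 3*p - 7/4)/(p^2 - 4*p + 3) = (p^2 + 3*p - 7/4)/(p^2 - 4*p + 3)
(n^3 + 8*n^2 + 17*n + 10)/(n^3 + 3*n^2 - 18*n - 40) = (n + 1)/(n - 4)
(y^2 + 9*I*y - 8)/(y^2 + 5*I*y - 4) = (y + 8*I)/(y + 4*I)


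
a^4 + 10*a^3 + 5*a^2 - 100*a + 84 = (a - 2)*(a - 1)*(a + 6)*(a + 7)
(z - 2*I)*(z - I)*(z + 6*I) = z^3 + 3*I*z^2 + 16*z - 12*I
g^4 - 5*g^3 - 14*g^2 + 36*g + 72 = (g - 6)*(g - 3)*(g + 2)^2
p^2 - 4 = (p - 2)*(p + 2)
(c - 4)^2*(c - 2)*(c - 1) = c^4 - 11*c^3 + 42*c^2 - 64*c + 32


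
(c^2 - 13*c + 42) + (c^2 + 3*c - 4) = 2*c^2 - 10*c + 38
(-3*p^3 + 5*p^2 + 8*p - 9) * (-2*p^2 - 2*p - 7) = 6*p^5 - 4*p^4 - 5*p^3 - 33*p^2 - 38*p + 63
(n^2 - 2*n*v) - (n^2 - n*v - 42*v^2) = -n*v + 42*v^2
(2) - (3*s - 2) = 4 - 3*s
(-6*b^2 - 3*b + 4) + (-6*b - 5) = -6*b^2 - 9*b - 1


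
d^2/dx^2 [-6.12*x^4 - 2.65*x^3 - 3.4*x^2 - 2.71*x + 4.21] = -73.44*x^2 - 15.9*x - 6.8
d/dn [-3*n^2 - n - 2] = -6*n - 1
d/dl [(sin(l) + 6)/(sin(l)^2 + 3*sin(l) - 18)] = -cos(l)/(sin(l) - 3)^2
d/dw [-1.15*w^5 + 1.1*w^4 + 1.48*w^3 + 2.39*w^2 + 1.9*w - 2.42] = -5.75*w^4 + 4.4*w^3 + 4.44*w^2 + 4.78*w + 1.9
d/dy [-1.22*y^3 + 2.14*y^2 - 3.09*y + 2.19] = -3.66*y^2 + 4.28*y - 3.09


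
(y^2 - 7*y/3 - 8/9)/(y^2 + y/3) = (y - 8/3)/y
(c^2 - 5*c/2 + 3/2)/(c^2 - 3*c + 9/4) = 2*(c - 1)/(2*c - 3)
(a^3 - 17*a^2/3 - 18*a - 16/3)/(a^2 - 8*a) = a + 7/3 + 2/(3*a)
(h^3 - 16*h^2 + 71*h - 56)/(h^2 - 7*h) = h - 9 + 8/h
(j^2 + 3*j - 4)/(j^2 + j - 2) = (j + 4)/(j + 2)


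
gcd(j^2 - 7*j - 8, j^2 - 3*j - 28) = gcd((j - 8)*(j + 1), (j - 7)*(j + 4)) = 1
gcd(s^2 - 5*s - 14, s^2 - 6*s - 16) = s + 2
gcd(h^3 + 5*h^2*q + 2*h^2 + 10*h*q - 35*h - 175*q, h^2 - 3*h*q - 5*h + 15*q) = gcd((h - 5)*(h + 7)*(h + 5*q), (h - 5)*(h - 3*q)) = h - 5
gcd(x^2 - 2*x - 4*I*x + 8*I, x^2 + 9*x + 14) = 1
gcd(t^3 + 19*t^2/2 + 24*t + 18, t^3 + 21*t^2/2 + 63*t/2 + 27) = t^2 + 15*t/2 + 9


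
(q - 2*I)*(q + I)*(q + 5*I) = q^3 + 4*I*q^2 + 7*q + 10*I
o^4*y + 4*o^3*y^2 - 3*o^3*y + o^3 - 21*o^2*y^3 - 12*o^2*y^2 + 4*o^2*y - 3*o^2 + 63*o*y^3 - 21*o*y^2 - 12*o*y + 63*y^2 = (o - 3)*(o - 3*y)*(o + 7*y)*(o*y + 1)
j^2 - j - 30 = (j - 6)*(j + 5)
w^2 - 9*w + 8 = (w - 8)*(w - 1)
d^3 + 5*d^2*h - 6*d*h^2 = d*(d - h)*(d + 6*h)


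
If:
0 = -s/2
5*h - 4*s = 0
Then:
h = 0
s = 0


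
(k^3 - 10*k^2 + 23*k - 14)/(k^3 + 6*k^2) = (k^3 - 10*k^2 + 23*k - 14)/(k^2*(k + 6))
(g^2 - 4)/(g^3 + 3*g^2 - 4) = (g - 2)/(g^2 + g - 2)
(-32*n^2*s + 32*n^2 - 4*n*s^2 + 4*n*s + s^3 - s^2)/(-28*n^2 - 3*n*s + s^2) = (-8*n*s + 8*n + s^2 - s)/(-7*n + s)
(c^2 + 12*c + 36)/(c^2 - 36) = (c + 6)/(c - 6)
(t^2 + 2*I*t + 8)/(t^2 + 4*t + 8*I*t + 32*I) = (t^2 + 2*I*t + 8)/(t^2 + t*(4 + 8*I) + 32*I)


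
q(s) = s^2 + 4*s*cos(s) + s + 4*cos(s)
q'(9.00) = -1.13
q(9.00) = 53.55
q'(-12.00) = 3.98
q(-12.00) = 94.87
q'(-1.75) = -6.16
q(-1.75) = 1.85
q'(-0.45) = 4.66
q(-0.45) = 1.73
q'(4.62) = 32.26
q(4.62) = 23.89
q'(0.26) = 4.09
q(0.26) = 5.20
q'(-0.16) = 5.16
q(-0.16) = 3.18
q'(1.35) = -4.60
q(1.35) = 5.23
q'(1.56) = -6.08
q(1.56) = 4.10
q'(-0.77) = 2.97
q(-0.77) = 0.48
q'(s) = -4*s*sin(s) + 2*s - 4*sin(s) + 4*cos(s) + 1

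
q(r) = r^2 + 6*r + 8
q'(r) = 2*r + 6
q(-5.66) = 6.08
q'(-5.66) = -5.32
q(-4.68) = 1.82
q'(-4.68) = -3.36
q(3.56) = 42.03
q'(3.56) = 13.12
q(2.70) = 31.49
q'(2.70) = 11.40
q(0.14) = 8.86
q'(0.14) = 6.28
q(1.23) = 16.89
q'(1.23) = 8.46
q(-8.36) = 27.73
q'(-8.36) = -10.72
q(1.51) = 19.34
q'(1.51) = 9.02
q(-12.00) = 80.00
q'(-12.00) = -18.00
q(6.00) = 80.00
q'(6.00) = 18.00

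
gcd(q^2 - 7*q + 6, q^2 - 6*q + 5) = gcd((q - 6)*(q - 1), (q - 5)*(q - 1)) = q - 1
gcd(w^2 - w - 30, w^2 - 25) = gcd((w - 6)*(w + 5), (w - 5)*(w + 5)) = w + 5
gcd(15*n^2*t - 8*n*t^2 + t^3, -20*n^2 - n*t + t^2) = -5*n + t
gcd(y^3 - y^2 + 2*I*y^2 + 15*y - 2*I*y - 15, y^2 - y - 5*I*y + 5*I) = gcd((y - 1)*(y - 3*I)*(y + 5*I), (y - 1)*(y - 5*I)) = y - 1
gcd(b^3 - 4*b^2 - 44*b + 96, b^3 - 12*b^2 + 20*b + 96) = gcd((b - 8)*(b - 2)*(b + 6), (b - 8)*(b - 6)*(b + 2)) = b - 8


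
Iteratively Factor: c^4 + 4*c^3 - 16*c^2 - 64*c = (c + 4)*(c^3 - 16*c) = c*(c + 4)*(c^2 - 16) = c*(c + 4)^2*(c - 4)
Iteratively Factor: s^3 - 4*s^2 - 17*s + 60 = (s + 4)*(s^2 - 8*s + 15) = (s - 5)*(s + 4)*(s - 3)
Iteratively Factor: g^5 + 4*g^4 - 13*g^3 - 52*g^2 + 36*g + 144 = (g - 3)*(g^4 + 7*g^3 + 8*g^2 - 28*g - 48) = (g - 3)*(g + 2)*(g^3 + 5*g^2 - 2*g - 24) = (g - 3)*(g + 2)*(g + 4)*(g^2 + g - 6) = (g - 3)*(g - 2)*(g + 2)*(g + 4)*(g + 3)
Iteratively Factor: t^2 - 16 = (t - 4)*(t + 4)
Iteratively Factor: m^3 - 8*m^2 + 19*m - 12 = (m - 3)*(m^2 - 5*m + 4) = (m - 3)*(m - 1)*(m - 4)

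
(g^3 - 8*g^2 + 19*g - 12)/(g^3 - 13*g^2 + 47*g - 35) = (g^2 - 7*g + 12)/(g^2 - 12*g + 35)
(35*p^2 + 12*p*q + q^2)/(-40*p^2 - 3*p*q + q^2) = (-7*p - q)/(8*p - q)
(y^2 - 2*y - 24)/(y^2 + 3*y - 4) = (y - 6)/(y - 1)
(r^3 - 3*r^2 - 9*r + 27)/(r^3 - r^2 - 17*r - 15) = (r^2 - 6*r + 9)/(r^2 - 4*r - 5)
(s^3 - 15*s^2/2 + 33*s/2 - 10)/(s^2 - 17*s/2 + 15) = (s^2 - 5*s + 4)/(s - 6)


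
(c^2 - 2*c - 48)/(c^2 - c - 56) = (c + 6)/(c + 7)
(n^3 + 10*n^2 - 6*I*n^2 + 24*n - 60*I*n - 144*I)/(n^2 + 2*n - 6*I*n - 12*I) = (n^2 + 10*n + 24)/(n + 2)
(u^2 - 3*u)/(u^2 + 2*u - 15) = u/(u + 5)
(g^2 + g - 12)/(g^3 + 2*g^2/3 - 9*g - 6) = 3*(g + 4)/(3*g^2 + 11*g + 6)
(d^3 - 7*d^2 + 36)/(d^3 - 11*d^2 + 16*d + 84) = (d - 3)/(d - 7)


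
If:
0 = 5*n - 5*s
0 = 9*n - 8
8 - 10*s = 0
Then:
No Solution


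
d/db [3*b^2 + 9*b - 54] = 6*b + 9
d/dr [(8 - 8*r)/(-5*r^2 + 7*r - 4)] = 8*(-5*r^2 + 10*r - 3)/(25*r^4 - 70*r^3 + 89*r^2 - 56*r + 16)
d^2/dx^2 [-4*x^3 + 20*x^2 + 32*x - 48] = 40 - 24*x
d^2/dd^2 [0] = 0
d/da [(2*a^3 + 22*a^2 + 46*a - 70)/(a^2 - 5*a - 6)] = 2*(a^4 - 10*a^3 - 96*a^2 - 62*a - 313)/(a^4 - 10*a^3 + 13*a^2 + 60*a + 36)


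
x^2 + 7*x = x*(x + 7)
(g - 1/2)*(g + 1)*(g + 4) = g^3 + 9*g^2/2 + 3*g/2 - 2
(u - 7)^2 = u^2 - 14*u + 49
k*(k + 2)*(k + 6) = k^3 + 8*k^2 + 12*k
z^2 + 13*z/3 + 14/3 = (z + 2)*(z + 7/3)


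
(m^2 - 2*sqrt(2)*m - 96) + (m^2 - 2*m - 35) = 2*m^2 - 2*sqrt(2)*m - 2*m - 131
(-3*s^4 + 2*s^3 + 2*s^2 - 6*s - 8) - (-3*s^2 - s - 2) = -3*s^4 + 2*s^3 + 5*s^2 - 5*s - 6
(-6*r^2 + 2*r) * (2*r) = -12*r^3 + 4*r^2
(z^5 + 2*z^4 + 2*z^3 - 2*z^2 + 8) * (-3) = -3*z^5 - 6*z^4 - 6*z^3 + 6*z^2 - 24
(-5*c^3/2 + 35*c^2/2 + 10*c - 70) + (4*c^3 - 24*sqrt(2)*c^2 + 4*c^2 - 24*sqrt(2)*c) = 3*c^3/2 - 24*sqrt(2)*c^2 + 43*c^2/2 - 24*sqrt(2)*c + 10*c - 70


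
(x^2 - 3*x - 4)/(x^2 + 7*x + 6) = (x - 4)/(x + 6)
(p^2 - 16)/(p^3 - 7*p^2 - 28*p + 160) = (p + 4)/(p^2 - 3*p - 40)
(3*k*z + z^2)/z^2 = (3*k + z)/z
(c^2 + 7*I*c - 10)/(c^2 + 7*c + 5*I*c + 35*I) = (c + 2*I)/(c + 7)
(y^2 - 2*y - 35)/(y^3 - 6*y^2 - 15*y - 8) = (-y^2 + 2*y + 35)/(-y^3 + 6*y^2 + 15*y + 8)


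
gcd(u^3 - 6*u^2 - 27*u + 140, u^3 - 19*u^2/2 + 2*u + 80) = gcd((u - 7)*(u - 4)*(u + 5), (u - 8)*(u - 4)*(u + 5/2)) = u - 4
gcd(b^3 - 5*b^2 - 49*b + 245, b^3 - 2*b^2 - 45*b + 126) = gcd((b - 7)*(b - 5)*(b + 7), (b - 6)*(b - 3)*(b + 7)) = b + 7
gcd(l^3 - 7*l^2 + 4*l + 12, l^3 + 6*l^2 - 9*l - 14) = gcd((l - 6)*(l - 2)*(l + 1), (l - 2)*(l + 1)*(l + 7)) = l^2 - l - 2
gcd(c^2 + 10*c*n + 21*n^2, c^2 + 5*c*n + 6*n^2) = c + 3*n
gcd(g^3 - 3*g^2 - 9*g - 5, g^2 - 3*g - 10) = g - 5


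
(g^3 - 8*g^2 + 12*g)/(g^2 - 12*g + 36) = g*(g - 2)/(g - 6)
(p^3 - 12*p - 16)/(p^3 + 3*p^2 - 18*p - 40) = (p + 2)/(p + 5)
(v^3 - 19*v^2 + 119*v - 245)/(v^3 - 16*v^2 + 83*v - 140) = (v - 7)/(v - 4)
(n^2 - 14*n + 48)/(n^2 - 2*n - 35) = (-n^2 + 14*n - 48)/(-n^2 + 2*n + 35)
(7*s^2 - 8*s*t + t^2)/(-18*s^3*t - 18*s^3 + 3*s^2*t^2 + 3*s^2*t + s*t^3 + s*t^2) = (7*s^2 - 8*s*t + t^2)/(s*(-18*s^2*t - 18*s^2 + 3*s*t^2 + 3*s*t + t^3 + t^2))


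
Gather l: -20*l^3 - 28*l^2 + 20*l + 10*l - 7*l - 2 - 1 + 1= -20*l^3 - 28*l^2 + 23*l - 2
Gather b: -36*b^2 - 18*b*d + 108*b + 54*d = -36*b^2 + b*(108 - 18*d) + 54*d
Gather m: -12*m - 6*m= -18*m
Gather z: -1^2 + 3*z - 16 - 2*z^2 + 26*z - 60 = -2*z^2 + 29*z - 77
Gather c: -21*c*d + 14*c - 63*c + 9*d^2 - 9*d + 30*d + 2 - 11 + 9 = c*(-21*d - 49) + 9*d^2 + 21*d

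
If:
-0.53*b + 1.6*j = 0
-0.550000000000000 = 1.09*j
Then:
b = -1.52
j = -0.50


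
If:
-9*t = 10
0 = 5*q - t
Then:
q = -2/9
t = -10/9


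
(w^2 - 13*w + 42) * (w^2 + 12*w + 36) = w^4 - w^3 - 78*w^2 + 36*w + 1512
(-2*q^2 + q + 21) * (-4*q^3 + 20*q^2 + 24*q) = 8*q^5 - 44*q^4 - 112*q^3 + 444*q^2 + 504*q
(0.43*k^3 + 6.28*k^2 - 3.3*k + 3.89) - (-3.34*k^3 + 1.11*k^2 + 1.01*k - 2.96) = 3.77*k^3 + 5.17*k^2 - 4.31*k + 6.85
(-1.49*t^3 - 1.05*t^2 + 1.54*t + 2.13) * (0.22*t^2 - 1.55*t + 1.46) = -0.3278*t^5 + 2.0785*t^4 - 0.2091*t^3 - 3.4514*t^2 - 1.0531*t + 3.1098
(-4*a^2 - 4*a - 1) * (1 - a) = 4*a^3 - 3*a - 1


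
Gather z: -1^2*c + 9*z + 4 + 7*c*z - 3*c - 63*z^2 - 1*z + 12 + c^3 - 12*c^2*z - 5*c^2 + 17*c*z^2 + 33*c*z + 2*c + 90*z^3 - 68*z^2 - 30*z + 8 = c^3 - 5*c^2 - 2*c + 90*z^3 + z^2*(17*c - 131) + z*(-12*c^2 + 40*c - 22) + 24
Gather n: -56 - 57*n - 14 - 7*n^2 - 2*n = -7*n^2 - 59*n - 70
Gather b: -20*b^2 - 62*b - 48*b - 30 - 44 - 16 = -20*b^2 - 110*b - 90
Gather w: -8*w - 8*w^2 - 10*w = -8*w^2 - 18*w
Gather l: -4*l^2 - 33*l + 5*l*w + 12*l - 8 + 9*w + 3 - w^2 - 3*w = -4*l^2 + l*(5*w - 21) - w^2 + 6*w - 5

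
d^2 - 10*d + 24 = (d - 6)*(d - 4)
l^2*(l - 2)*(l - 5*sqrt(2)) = l^4 - 5*sqrt(2)*l^3 - 2*l^3 + 10*sqrt(2)*l^2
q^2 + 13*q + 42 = (q + 6)*(q + 7)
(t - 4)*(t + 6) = t^2 + 2*t - 24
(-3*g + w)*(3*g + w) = -9*g^2 + w^2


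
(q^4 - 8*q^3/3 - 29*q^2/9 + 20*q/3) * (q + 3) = q^5 + q^4/3 - 101*q^3/9 - 3*q^2 + 20*q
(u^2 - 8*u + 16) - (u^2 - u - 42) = 58 - 7*u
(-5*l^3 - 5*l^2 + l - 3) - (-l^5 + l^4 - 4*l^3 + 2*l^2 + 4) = l^5 - l^4 - l^3 - 7*l^2 + l - 7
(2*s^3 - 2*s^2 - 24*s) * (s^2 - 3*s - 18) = 2*s^5 - 8*s^4 - 54*s^3 + 108*s^2 + 432*s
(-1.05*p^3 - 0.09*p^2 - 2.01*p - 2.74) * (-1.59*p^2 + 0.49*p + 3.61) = 1.6695*p^5 - 0.3714*p^4 - 0.6387*p^3 + 3.0468*p^2 - 8.5987*p - 9.8914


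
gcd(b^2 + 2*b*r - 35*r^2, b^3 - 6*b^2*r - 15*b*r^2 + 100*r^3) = -b + 5*r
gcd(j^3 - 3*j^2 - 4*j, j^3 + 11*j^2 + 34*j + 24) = j + 1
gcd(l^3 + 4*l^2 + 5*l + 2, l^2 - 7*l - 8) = l + 1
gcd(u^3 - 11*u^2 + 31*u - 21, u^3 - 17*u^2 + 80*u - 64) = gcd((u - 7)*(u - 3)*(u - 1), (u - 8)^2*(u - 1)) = u - 1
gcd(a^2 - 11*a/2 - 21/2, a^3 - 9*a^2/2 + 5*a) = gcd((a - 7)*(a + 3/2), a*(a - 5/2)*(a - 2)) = 1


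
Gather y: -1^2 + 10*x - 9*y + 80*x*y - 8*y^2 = 10*x - 8*y^2 + y*(80*x - 9) - 1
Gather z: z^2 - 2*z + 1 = z^2 - 2*z + 1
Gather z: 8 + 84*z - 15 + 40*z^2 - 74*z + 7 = 40*z^2 + 10*z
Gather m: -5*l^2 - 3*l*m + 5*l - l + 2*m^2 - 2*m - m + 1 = -5*l^2 + 4*l + 2*m^2 + m*(-3*l - 3) + 1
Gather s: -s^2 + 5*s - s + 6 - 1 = -s^2 + 4*s + 5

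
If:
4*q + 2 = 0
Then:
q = -1/2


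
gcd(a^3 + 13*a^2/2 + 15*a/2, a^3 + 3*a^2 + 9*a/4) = a^2 + 3*a/2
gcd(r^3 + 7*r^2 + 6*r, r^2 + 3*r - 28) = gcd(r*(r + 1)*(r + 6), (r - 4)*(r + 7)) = 1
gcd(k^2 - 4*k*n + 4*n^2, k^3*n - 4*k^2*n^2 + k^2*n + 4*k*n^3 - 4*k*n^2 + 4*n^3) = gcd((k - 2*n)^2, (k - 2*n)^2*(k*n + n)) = k^2 - 4*k*n + 4*n^2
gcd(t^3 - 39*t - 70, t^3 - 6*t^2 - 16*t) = t + 2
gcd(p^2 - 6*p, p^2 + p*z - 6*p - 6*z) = p - 6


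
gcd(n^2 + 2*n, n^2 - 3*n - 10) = n + 2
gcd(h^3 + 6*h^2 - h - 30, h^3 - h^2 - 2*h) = h - 2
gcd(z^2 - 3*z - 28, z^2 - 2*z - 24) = z + 4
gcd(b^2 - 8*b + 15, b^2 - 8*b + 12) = 1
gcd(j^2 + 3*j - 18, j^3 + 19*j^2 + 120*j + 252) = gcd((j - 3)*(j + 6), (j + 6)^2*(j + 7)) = j + 6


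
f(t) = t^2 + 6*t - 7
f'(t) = 2*t + 6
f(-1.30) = -13.11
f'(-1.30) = 3.40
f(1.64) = 5.53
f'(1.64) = 9.28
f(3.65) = 28.22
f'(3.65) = 13.30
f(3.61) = 27.69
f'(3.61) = 13.22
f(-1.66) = -14.20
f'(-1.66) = 2.68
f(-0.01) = -7.06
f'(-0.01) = 5.98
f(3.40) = 24.96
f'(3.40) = 12.80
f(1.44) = 3.71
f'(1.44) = 8.88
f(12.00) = 209.00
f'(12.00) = 30.00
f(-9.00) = 20.00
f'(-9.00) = -12.00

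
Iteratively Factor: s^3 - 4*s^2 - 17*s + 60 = (s - 5)*(s^2 + s - 12) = (s - 5)*(s - 3)*(s + 4)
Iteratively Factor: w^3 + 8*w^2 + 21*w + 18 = (w + 3)*(w^2 + 5*w + 6) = (w + 3)^2*(w + 2)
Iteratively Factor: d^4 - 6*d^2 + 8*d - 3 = (d + 3)*(d^3 - 3*d^2 + 3*d - 1) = (d - 1)*(d + 3)*(d^2 - 2*d + 1) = (d - 1)^2*(d + 3)*(d - 1)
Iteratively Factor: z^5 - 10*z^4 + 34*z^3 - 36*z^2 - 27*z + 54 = (z - 3)*(z^4 - 7*z^3 + 13*z^2 + 3*z - 18) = (z - 3)^2*(z^3 - 4*z^2 + z + 6) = (z - 3)^3*(z^2 - z - 2) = (z - 3)^3*(z + 1)*(z - 2)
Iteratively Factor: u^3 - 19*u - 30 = (u + 3)*(u^2 - 3*u - 10) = (u - 5)*(u + 3)*(u + 2)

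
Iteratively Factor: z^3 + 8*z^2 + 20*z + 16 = (z + 2)*(z^2 + 6*z + 8) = (z + 2)^2*(z + 4)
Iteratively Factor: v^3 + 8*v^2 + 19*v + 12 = (v + 1)*(v^2 + 7*v + 12) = (v + 1)*(v + 3)*(v + 4)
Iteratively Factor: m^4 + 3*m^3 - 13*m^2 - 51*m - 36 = (m + 1)*(m^3 + 2*m^2 - 15*m - 36) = (m + 1)*(m + 3)*(m^2 - m - 12) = (m - 4)*(m + 1)*(m + 3)*(m + 3)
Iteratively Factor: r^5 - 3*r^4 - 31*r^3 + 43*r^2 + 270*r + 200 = (r - 5)*(r^4 + 2*r^3 - 21*r^2 - 62*r - 40) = (r - 5)*(r + 1)*(r^3 + r^2 - 22*r - 40) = (r - 5)*(r + 1)*(r + 4)*(r^2 - 3*r - 10) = (r - 5)*(r + 1)*(r + 2)*(r + 4)*(r - 5)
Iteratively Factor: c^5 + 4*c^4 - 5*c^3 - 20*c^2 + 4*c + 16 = (c + 4)*(c^4 - 5*c^2 + 4) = (c + 2)*(c + 4)*(c^3 - 2*c^2 - c + 2) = (c - 1)*(c + 2)*(c + 4)*(c^2 - c - 2) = (c - 2)*(c - 1)*(c + 2)*(c + 4)*(c + 1)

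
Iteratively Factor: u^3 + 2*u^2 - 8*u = (u)*(u^2 + 2*u - 8) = u*(u - 2)*(u + 4)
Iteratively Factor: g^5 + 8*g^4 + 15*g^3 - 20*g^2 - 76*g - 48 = (g + 2)*(g^4 + 6*g^3 + 3*g^2 - 26*g - 24) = (g + 1)*(g + 2)*(g^3 + 5*g^2 - 2*g - 24) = (g + 1)*(g + 2)*(g + 3)*(g^2 + 2*g - 8) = (g + 1)*(g + 2)*(g + 3)*(g + 4)*(g - 2)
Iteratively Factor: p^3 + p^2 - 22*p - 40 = (p + 4)*(p^2 - 3*p - 10) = (p + 2)*(p + 4)*(p - 5)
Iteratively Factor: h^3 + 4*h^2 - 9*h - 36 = (h - 3)*(h^2 + 7*h + 12) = (h - 3)*(h + 3)*(h + 4)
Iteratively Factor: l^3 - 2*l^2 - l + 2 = (l - 2)*(l^2 - 1) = (l - 2)*(l + 1)*(l - 1)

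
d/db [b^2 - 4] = 2*b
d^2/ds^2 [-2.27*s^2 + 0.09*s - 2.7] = -4.54000000000000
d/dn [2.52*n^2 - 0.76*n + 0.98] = 5.04*n - 0.76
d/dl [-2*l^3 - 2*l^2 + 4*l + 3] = -6*l^2 - 4*l + 4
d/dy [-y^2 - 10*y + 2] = -2*y - 10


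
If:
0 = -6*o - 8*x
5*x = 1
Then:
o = -4/15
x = 1/5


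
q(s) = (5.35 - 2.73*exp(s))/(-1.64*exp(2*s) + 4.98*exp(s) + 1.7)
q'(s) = (5.35 - 2.73*exp(s))*(3.28*exp(2*s) - 4.98*exp(s))/(-1.64*exp(2*s) + 4.98*exp(s) + 1.7)^2 - 2.73*exp(s)/(-1.64*exp(2*s) + 4.98*exp(s) + 1.7) = (-4.4772*exp(2*s) + 17.548*exp(s) - 31.284)*exp(s)/(2.6896*exp(4*s) - 16.3344*exp(3*s) + 19.2244*exp(2*s) + 16.932*exp(s) + 2.89)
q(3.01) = 0.09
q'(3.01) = -0.09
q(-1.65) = 1.86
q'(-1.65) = -0.80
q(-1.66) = 1.87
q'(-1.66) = -0.80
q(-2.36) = 2.36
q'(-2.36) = -0.60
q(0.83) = -0.20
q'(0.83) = -1.66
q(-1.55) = 1.78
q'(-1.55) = -0.82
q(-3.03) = 2.69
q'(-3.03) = -0.39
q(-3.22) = 2.76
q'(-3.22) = -0.34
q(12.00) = 0.00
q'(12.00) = 0.00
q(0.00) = 0.52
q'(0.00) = -0.72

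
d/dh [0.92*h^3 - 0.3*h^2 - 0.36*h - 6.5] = 2.76*h^2 - 0.6*h - 0.36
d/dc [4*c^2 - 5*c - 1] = 8*c - 5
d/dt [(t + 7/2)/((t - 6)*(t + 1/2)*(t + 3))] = (-8*t^3 - 32*t^2 + 70*t + 237)/(4*t^6 - 20*t^5 - 131*t^4 + 318*t^3 + 1701*t^2 + 1404*t + 324)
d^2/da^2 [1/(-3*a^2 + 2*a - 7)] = 2*(9*a^2 - 6*a - 4*(3*a - 1)^2 + 21)/(3*a^2 - 2*a + 7)^3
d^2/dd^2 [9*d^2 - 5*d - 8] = 18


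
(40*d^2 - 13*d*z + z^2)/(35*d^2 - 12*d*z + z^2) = (-8*d + z)/(-7*d + z)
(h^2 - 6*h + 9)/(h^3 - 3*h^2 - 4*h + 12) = (h - 3)/(h^2 - 4)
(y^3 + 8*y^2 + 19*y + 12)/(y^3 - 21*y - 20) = (y + 3)/(y - 5)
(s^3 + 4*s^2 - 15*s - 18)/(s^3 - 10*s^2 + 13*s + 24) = (s + 6)/(s - 8)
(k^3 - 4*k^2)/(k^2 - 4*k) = k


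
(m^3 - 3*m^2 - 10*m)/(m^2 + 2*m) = m - 5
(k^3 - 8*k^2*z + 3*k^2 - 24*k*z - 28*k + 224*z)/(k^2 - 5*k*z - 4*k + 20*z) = (-k^2 + 8*k*z - 7*k + 56*z)/(-k + 5*z)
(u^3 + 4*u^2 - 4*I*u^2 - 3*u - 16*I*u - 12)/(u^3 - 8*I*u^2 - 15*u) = (u^2 + u*(4 - I) - 4*I)/(u*(u - 5*I))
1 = 1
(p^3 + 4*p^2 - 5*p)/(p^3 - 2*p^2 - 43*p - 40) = p*(p - 1)/(p^2 - 7*p - 8)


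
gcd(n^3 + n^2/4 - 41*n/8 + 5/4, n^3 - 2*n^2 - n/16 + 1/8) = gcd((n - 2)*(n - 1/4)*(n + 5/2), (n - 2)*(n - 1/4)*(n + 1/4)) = n^2 - 9*n/4 + 1/2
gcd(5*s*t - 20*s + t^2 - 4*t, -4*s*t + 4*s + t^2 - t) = 1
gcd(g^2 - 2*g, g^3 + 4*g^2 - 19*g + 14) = g - 2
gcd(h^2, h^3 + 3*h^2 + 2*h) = h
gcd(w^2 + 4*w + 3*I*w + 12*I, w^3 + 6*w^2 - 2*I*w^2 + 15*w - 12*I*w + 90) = w + 3*I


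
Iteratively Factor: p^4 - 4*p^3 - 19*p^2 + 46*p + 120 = (p + 2)*(p^3 - 6*p^2 - 7*p + 60) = (p + 2)*(p + 3)*(p^2 - 9*p + 20) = (p - 4)*(p + 2)*(p + 3)*(p - 5)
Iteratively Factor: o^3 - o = (o)*(o^2 - 1) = o*(o + 1)*(o - 1)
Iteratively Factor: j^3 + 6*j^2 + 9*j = (j + 3)*(j^2 + 3*j) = (j + 3)^2*(j)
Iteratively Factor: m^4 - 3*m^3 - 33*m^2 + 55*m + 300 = (m - 5)*(m^3 + 2*m^2 - 23*m - 60) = (m - 5)*(m + 4)*(m^2 - 2*m - 15) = (m - 5)*(m + 3)*(m + 4)*(m - 5)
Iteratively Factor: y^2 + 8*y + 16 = (y + 4)*(y + 4)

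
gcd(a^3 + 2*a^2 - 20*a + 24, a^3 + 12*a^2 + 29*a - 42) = a + 6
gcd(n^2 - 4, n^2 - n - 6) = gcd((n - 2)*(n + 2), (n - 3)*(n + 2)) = n + 2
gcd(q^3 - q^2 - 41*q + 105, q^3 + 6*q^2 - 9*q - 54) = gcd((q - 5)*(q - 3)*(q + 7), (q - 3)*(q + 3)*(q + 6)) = q - 3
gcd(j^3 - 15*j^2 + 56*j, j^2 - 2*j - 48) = j - 8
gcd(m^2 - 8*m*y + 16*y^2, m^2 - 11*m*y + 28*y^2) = -m + 4*y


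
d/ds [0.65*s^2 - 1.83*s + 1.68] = 1.3*s - 1.83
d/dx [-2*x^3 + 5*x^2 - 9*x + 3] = -6*x^2 + 10*x - 9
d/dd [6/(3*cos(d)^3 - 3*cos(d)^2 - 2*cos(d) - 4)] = 96*(-9*sin(d)^2 - 6*cos(d) + 7)*sin(d)/(12*sin(d)^2 + cos(d) + 3*cos(3*d) - 28)^2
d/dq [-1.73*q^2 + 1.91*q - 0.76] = 1.91 - 3.46*q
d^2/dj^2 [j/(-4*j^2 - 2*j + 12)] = (-j*(4*j + 1)^2 + (6*j + 1)*(2*j^2 + j - 6))/(2*j^2 + j - 6)^3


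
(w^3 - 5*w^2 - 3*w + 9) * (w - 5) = w^4 - 10*w^3 + 22*w^2 + 24*w - 45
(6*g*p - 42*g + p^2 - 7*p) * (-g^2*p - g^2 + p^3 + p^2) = -6*g^3*p^2 + 36*g^3*p + 42*g^3 - g^2*p^3 + 6*g^2*p^2 + 7*g^2*p + 6*g*p^4 - 36*g*p^3 - 42*g*p^2 + p^5 - 6*p^4 - 7*p^3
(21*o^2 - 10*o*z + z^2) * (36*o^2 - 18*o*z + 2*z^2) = 756*o^4 - 738*o^3*z + 258*o^2*z^2 - 38*o*z^3 + 2*z^4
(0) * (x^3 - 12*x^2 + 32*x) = 0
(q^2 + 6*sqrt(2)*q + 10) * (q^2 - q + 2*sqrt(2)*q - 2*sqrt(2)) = q^4 - q^3 + 8*sqrt(2)*q^3 - 8*sqrt(2)*q^2 + 34*q^2 - 34*q + 20*sqrt(2)*q - 20*sqrt(2)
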